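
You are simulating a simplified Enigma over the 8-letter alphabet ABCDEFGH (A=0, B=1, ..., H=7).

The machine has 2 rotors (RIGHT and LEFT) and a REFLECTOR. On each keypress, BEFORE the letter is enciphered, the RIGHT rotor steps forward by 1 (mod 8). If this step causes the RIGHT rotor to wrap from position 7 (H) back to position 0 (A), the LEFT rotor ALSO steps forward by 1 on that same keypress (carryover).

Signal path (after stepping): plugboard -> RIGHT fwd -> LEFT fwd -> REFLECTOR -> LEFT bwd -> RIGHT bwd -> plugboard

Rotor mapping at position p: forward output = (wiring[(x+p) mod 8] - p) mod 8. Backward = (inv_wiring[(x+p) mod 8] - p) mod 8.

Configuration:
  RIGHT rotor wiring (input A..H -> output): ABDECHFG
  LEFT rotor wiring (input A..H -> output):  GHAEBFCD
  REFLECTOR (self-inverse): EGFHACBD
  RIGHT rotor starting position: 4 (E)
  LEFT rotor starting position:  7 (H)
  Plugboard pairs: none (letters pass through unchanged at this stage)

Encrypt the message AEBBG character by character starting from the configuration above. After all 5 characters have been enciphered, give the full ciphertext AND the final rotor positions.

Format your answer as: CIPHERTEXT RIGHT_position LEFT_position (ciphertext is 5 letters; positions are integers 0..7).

Answer: BGAFE 1 0

Derivation:
Char 1 ('A'): step: R->5, L=7; A->plug->A->R->C->L->A->refl->E->L'->A->R'->B->plug->B
Char 2 ('E'): step: R->6, L=7; E->plug->E->R->F->L->C->refl->F->L'->E->R'->G->plug->G
Char 3 ('B'): step: R->7, L=7; B->plug->B->R->B->L->H->refl->D->L'->H->R'->A->plug->A
Char 4 ('B'): step: R->0, L->0 (L advanced); B->plug->B->R->B->L->H->refl->D->L'->H->R'->F->plug->F
Char 5 ('G'): step: R->1, L=0; G->plug->G->R->F->L->F->refl->C->L'->G->R'->E->plug->E
Final: ciphertext=BGAFE, RIGHT=1, LEFT=0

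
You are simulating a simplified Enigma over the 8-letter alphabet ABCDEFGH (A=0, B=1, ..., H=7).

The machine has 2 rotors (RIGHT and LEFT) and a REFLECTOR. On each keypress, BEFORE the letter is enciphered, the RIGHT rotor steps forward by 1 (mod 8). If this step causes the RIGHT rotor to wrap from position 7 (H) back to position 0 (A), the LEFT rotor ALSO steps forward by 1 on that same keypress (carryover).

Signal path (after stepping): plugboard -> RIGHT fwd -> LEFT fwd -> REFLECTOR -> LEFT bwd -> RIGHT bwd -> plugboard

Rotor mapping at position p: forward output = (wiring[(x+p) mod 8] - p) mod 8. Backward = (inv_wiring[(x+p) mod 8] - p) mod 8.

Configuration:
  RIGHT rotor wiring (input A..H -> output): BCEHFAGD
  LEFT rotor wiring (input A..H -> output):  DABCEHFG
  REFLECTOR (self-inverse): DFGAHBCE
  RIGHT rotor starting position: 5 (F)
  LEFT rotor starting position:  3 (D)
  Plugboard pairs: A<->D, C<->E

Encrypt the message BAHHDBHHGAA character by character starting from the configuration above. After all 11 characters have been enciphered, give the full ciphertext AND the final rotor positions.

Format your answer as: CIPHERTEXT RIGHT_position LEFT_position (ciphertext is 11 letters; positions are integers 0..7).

Char 1 ('B'): step: R->6, L=3; B->plug->B->R->F->L->A->refl->D->L'->E->R'->D->plug->A
Char 2 ('A'): step: R->7, L=3; A->plug->D->R->F->L->A->refl->D->L'->E->R'->A->plug->D
Char 3 ('H'): step: R->0, L->4 (L advanced); H->plug->H->R->D->L->C->refl->G->L'->H->R'->D->plug->A
Char 4 ('H'): step: R->1, L=4; H->plug->H->R->A->L->A->refl->D->L'->B->R'->A->plug->D
Char 5 ('D'): step: R->2, L=4; D->plug->A->R->C->L->B->refl->F->L'->G->R'->D->plug->A
Char 6 ('B'): step: R->3, L=4; B->plug->B->R->C->L->B->refl->F->L'->G->R'->F->plug->F
Char 7 ('H'): step: R->4, L=4; H->plug->H->R->D->L->C->refl->G->L'->H->R'->D->plug->A
Char 8 ('H'): step: R->5, L=4; H->plug->H->R->A->L->A->refl->D->L'->B->R'->B->plug->B
Char 9 ('G'): step: R->6, L=4; G->plug->G->R->H->L->G->refl->C->L'->D->R'->C->plug->E
Char 10 ('A'): step: R->7, L=4; A->plug->D->R->F->L->E->refl->H->L'->E->R'->A->plug->D
Char 11 ('A'): step: R->0, L->5 (L advanced); A->plug->D->R->H->L->H->refl->E->L'->F->R'->E->plug->C
Final: ciphertext=ADADAFABEDC, RIGHT=0, LEFT=5

Answer: ADADAFABEDC 0 5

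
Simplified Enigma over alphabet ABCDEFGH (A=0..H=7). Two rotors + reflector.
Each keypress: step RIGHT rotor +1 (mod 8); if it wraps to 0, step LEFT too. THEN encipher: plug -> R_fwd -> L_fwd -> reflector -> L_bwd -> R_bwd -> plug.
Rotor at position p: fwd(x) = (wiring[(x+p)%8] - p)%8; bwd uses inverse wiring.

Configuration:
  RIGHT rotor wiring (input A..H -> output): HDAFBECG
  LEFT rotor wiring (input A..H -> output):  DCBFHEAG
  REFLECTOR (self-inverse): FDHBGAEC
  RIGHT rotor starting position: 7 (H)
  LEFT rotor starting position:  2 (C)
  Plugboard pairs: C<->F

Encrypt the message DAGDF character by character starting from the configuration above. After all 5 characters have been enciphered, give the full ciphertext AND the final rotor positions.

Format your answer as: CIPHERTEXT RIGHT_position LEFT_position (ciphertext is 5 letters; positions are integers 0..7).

Char 1 ('D'): step: R->0, L->3 (L advanced); D->plug->D->R->F->L->A->refl->F->L'->D->R'->B->plug->B
Char 2 ('A'): step: R->1, L=3; A->plug->A->R->C->L->B->refl->D->L'->E->R'->C->plug->F
Char 3 ('G'): step: R->2, L=3; G->plug->G->R->F->L->A->refl->F->L'->D->R'->B->plug->B
Char 4 ('D'): step: R->3, L=3; D->plug->D->R->H->L->G->refl->E->L'->B->R'->C->plug->F
Char 5 ('F'): step: R->4, L=3; F->plug->C->R->G->L->H->refl->C->L'->A->R'->B->plug->B
Final: ciphertext=BFBFB, RIGHT=4, LEFT=3

Answer: BFBFB 4 3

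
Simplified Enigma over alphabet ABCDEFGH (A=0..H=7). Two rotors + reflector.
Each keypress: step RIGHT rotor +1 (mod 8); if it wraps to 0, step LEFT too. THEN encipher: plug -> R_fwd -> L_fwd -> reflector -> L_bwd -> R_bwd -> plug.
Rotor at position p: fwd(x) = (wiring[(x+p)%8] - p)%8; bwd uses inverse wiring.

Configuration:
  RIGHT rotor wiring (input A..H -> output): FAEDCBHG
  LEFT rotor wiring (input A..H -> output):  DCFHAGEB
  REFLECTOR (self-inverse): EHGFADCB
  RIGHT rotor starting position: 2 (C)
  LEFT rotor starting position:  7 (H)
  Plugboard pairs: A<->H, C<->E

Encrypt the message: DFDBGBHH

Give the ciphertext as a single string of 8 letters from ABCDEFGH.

Char 1 ('D'): step: R->3, L=7; D->plug->D->R->E->L->A->refl->E->L'->B->R'->H->plug->A
Char 2 ('F'): step: R->4, L=7; F->plug->F->R->E->L->A->refl->E->L'->B->R'->E->plug->C
Char 3 ('D'): step: R->5, L=7; D->plug->D->R->A->L->C->refl->G->L'->D->R'->E->plug->C
Char 4 ('B'): step: R->6, L=7; B->plug->B->R->A->L->C->refl->G->L'->D->R'->H->plug->A
Char 5 ('G'): step: R->7, L=7; G->plug->G->R->C->L->D->refl->F->L'->H->R'->A->plug->H
Char 6 ('B'): step: R->0, L->0 (L advanced); B->plug->B->R->A->L->D->refl->F->L'->C->R'->E->plug->C
Char 7 ('H'): step: R->1, L=0; H->plug->A->R->H->L->B->refl->H->L'->D->R'->B->plug->B
Char 8 ('H'): step: R->2, L=0; H->plug->A->R->C->L->F->refl->D->L'->A->R'->C->plug->E

Answer: ACCAHCBE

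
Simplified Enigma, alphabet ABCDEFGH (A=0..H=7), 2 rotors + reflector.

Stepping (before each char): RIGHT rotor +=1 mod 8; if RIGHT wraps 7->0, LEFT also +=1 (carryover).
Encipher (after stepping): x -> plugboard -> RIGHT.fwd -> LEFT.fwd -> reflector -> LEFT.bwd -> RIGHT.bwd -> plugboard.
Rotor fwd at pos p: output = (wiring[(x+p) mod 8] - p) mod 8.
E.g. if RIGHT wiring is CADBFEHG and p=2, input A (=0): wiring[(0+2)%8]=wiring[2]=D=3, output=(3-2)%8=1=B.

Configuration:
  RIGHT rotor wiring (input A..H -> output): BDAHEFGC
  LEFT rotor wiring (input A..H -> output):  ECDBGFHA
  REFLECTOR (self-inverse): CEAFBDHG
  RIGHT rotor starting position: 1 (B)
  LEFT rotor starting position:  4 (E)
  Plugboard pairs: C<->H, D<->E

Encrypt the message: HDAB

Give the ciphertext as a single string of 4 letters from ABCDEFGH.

Answer: GHGF

Derivation:
Char 1 ('H'): step: R->2, L=4; H->plug->C->R->C->L->D->refl->F->L'->H->R'->G->plug->G
Char 2 ('D'): step: R->3, L=4; D->plug->E->R->H->L->F->refl->D->L'->C->R'->C->plug->H
Char 3 ('A'): step: R->4, L=4; A->plug->A->R->A->L->C->refl->A->L'->E->R'->G->plug->G
Char 4 ('B'): step: R->5, L=4; B->plug->B->R->B->L->B->refl->E->L'->D->R'->F->plug->F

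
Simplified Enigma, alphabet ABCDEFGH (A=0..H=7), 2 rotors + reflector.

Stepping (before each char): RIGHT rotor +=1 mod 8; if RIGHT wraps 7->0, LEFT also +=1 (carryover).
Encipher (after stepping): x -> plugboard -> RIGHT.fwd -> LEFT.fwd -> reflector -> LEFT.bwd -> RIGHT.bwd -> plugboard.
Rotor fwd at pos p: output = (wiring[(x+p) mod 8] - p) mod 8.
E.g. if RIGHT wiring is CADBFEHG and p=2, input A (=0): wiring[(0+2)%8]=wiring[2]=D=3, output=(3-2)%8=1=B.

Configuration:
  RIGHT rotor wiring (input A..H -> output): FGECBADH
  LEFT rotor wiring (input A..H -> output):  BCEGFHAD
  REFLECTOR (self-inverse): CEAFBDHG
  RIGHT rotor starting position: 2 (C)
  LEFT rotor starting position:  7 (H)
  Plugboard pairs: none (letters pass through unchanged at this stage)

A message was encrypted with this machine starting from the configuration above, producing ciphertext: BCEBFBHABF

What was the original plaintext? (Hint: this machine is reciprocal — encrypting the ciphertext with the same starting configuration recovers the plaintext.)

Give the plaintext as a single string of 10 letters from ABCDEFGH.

Answer: HGBEEEEBHG

Derivation:
Char 1 ('B'): step: R->3, L=7; B->plug->B->R->G->L->A->refl->C->L'->B->R'->H->plug->H
Char 2 ('C'): step: R->4, L=7; C->plug->C->R->H->L->B->refl->E->L'->A->R'->G->plug->G
Char 3 ('E'): step: R->5, L=7; E->plug->E->R->B->L->C->refl->A->L'->G->R'->B->plug->B
Char 4 ('B'): step: R->6, L=7; B->plug->B->R->B->L->C->refl->A->L'->G->R'->E->plug->E
Char 5 ('F'): step: R->7, L=7; F->plug->F->R->C->L->D->refl->F->L'->D->R'->E->plug->E
Char 6 ('B'): step: R->0, L->0 (L advanced); B->plug->B->R->G->L->A->refl->C->L'->B->R'->E->plug->E
Char 7 ('H'): step: R->1, L=0; H->plug->H->R->E->L->F->refl->D->L'->H->R'->E->plug->E
Char 8 ('A'): step: R->2, L=0; A->plug->A->R->C->L->E->refl->B->L'->A->R'->B->plug->B
Char 9 ('B'): step: R->3, L=0; B->plug->B->R->G->L->A->refl->C->L'->B->R'->H->plug->H
Char 10 ('F'): step: R->4, L=0; F->plug->F->R->C->L->E->refl->B->L'->A->R'->G->plug->G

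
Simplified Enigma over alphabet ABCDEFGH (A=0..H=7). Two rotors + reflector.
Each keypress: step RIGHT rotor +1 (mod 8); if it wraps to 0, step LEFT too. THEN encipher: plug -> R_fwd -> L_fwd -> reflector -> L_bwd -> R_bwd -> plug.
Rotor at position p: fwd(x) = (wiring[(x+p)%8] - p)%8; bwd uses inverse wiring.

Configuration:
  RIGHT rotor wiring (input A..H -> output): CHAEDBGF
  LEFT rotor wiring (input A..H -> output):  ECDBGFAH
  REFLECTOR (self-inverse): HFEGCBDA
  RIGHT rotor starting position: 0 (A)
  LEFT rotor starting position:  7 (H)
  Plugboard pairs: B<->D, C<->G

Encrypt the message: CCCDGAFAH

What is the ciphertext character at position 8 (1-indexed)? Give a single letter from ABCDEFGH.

Char 1 ('C'): step: R->1, L=7; C->plug->G->R->E->L->C->refl->E->L'->D->R'->C->plug->G
Char 2 ('C'): step: R->2, L=7; C->plug->G->R->A->L->A->refl->H->L'->F->R'->H->plug->H
Char 3 ('C'): step: R->3, L=7; C->plug->G->R->E->L->C->refl->E->L'->D->R'->D->plug->B
Char 4 ('D'): step: R->4, L=7; D->plug->B->R->F->L->H->refl->A->L'->A->R'->H->plug->H
Char 5 ('G'): step: R->5, L=7; G->plug->C->R->A->L->A->refl->H->L'->F->R'->D->plug->B
Char 6 ('A'): step: R->6, L=7; A->plug->A->R->A->L->A->refl->H->L'->F->R'->G->plug->C
Char 7 ('F'): step: R->7, L=7; F->plug->F->R->E->L->C->refl->E->L'->D->R'->B->plug->D
Char 8 ('A'): step: R->0, L->0 (L advanced); A->plug->A->R->C->L->D->refl->G->L'->E->R'->D->plug->B

B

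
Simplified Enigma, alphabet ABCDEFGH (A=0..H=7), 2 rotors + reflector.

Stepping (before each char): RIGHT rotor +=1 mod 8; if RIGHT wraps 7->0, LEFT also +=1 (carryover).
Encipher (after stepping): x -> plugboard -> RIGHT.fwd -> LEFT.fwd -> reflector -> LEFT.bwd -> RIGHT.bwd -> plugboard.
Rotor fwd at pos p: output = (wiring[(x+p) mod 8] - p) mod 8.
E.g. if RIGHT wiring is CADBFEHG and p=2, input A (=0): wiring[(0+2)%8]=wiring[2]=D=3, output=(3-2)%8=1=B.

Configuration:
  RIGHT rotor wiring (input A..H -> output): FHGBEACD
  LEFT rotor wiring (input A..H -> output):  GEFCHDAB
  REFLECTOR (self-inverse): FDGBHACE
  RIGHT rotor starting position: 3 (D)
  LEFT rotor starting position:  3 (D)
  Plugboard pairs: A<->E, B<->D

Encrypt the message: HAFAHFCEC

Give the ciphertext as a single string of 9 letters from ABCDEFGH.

Char 1 ('H'): step: R->4, L=3; H->plug->H->R->F->L->D->refl->B->L'->G->R'->C->plug->C
Char 2 ('A'): step: R->5, L=3; A->plug->E->R->C->L->A->refl->F->L'->D->R'->A->plug->E
Char 3 ('F'): step: R->6, L=3; F->plug->F->R->D->L->F->refl->A->L'->C->R'->H->plug->H
Char 4 ('A'): step: R->7, L=3; A->plug->E->R->C->L->A->refl->F->L'->D->R'->H->plug->H
Char 5 ('H'): step: R->0, L->4 (L advanced); H->plug->H->R->D->L->F->refl->A->L'->F->R'->A->plug->E
Char 6 ('F'): step: R->1, L=4; F->plug->F->R->B->L->H->refl->E->L'->C->R'->G->plug->G
Char 7 ('C'): step: R->2, L=4; C->plug->C->R->C->L->E->refl->H->L'->B->R'->F->plug->F
Char 8 ('E'): step: R->3, L=4; E->plug->A->R->G->L->B->refl->D->L'->A->R'->E->plug->A
Char 9 ('C'): step: R->4, L=4; C->plug->C->R->G->L->B->refl->D->L'->A->R'->A->plug->E

Answer: CEHHEGFAE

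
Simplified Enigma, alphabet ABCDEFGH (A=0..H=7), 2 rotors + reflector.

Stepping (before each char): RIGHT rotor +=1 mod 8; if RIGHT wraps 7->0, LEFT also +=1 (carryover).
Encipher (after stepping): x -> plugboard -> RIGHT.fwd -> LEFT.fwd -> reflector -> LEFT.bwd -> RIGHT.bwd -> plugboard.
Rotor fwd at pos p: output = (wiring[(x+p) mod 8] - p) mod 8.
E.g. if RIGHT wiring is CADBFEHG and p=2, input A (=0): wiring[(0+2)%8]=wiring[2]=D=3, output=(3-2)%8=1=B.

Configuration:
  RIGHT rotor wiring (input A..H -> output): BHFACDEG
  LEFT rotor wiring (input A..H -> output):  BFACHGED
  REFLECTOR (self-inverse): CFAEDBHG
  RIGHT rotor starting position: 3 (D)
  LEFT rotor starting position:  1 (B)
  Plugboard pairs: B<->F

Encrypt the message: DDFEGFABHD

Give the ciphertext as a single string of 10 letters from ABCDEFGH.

Char 1 ('D'): step: R->4, L=1; D->plug->D->R->C->L->B->refl->F->L'->E->R'->H->plug->H
Char 2 ('D'): step: R->5, L=1; D->plug->D->R->E->L->F->refl->B->L'->C->R'->E->plug->E
Char 3 ('F'): step: R->6, L=1; F->plug->B->R->A->L->E->refl->D->L'->F->R'->H->plug->H
Char 4 ('E'): step: R->7, L=1; E->plug->E->R->B->L->H->refl->G->L'->D->R'->F->plug->B
Char 5 ('G'): step: R->0, L->2 (L advanced); G->plug->G->R->E->L->C->refl->A->L'->B->R'->A->plug->A
Char 6 ('F'): step: R->1, L=2; F->plug->B->R->E->L->C->refl->A->L'->B->R'->D->plug->D
Char 7 ('A'): step: R->2, L=2; A->plug->A->R->D->L->E->refl->D->L'->H->R'->G->plug->G
Char 8 ('B'): step: R->3, L=2; B->plug->F->R->G->L->H->refl->G->L'->A->R'->C->plug->C
Char 9 ('H'): step: R->4, L=2; H->plug->H->R->E->L->C->refl->A->L'->B->R'->G->plug->G
Char 10 ('D'): step: R->5, L=2; D->plug->D->R->E->L->C->refl->A->L'->B->R'->C->plug->C

Answer: HEHBADGCGC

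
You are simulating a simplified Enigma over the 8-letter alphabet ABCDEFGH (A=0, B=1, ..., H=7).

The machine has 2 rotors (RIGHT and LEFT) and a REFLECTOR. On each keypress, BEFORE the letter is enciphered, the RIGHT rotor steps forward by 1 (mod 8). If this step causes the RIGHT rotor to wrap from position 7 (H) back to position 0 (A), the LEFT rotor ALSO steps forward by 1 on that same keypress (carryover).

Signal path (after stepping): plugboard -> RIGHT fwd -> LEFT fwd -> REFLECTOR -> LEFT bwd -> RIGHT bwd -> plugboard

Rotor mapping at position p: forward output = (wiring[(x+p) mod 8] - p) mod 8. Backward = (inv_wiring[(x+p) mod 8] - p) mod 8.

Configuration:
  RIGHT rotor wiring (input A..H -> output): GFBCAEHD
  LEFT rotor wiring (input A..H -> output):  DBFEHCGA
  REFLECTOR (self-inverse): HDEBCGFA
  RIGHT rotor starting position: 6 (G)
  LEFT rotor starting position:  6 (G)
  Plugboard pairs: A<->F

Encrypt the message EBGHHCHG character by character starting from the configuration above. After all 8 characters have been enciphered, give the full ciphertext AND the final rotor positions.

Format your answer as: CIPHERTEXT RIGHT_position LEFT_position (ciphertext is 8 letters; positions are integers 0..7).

Answer: CGCGEFAF 6 7

Derivation:
Char 1 ('E'): step: R->7, L=6; E->plug->E->R->D->L->D->refl->B->L'->G->R'->C->plug->C
Char 2 ('B'): step: R->0, L->7 (L advanced); B->plug->B->R->F->L->A->refl->H->L'->H->R'->G->plug->G
Char 3 ('G'): step: R->1, L=7; G->plug->G->R->C->L->C->refl->E->L'->B->R'->C->plug->C
Char 4 ('H'): step: R->2, L=7; H->plug->H->R->D->L->G->refl->F->L'->E->R'->G->plug->G
Char 5 ('H'): step: R->3, L=7; H->plug->H->R->G->L->D->refl->B->L'->A->R'->E->plug->E
Char 6 ('C'): step: R->4, L=7; C->plug->C->R->D->L->G->refl->F->L'->E->R'->A->plug->F
Char 7 ('H'): step: R->5, L=7; H->plug->H->R->D->L->G->refl->F->L'->E->R'->F->plug->A
Char 8 ('G'): step: R->6, L=7; G->plug->G->R->C->L->C->refl->E->L'->B->R'->A->plug->F
Final: ciphertext=CGCGEFAF, RIGHT=6, LEFT=7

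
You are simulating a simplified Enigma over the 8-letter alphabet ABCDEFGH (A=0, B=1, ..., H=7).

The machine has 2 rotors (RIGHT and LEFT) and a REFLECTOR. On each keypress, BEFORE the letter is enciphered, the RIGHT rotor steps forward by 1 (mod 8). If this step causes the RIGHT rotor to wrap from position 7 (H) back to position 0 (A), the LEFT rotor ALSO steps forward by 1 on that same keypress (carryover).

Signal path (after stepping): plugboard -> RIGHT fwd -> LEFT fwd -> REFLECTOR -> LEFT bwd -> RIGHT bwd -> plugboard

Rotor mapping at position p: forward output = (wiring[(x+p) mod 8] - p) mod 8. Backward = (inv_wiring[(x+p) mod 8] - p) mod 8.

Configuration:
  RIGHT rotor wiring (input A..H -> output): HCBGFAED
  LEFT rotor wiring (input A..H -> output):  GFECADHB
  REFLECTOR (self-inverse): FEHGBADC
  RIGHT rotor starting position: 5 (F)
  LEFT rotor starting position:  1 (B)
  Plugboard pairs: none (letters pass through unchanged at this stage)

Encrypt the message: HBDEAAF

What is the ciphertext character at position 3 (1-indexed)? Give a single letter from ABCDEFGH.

Char 1 ('H'): step: R->6, L=1; H->plug->H->R->C->L->B->refl->E->L'->A->R'->F->plug->F
Char 2 ('B'): step: R->7, L=1; B->plug->B->R->A->L->E->refl->B->L'->C->R'->D->plug->D
Char 3 ('D'): step: R->0, L->2 (L advanced); D->plug->D->R->G->L->E->refl->B->L'->D->R'->H->plug->H

H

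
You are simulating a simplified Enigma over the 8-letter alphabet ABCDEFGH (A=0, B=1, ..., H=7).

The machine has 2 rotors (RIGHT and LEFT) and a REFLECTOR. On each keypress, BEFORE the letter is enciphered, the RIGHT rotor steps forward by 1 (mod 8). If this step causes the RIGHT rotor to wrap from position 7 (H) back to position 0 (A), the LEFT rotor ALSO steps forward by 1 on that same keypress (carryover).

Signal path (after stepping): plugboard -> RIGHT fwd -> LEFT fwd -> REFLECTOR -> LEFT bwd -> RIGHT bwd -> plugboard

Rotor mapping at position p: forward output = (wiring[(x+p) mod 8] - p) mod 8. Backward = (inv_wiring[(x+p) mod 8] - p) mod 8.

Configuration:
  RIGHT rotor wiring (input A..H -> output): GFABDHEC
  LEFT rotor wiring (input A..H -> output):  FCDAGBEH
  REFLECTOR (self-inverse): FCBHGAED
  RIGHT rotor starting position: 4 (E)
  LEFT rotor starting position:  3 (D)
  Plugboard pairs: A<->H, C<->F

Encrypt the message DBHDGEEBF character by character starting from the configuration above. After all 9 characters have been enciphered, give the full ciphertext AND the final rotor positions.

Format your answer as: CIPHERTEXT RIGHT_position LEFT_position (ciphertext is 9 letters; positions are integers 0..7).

Char 1 ('D'): step: R->5, L=3; D->plug->D->R->B->L->D->refl->H->L'->G->R'->H->plug->A
Char 2 ('B'): step: R->6, L=3; B->plug->B->R->E->L->E->refl->G->L'->C->R'->E->plug->E
Char 3 ('H'): step: R->7, L=3; H->plug->A->R->D->L->B->refl->C->L'->F->R'->H->plug->A
Char 4 ('D'): step: R->0, L->4 (L advanced); D->plug->D->R->B->L->F->refl->A->L'->C->R'->H->plug->A
Char 5 ('G'): step: R->1, L=4; G->plug->G->R->B->L->F->refl->A->L'->C->R'->D->plug->D
Char 6 ('E'): step: R->2, L=4; E->plug->E->R->C->L->A->refl->F->L'->B->R'->C->plug->F
Char 7 ('E'): step: R->3, L=4; E->plug->E->R->H->L->E->refl->G->L'->F->R'->H->plug->A
Char 8 ('B'): step: R->4, L=4; B->plug->B->R->D->L->D->refl->H->L'->G->R'->D->plug->D
Char 9 ('F'): step: R->5, L=4; F->plug->C->R->F->L->G->refl->E->L'->H->R'->B->plug->B
Final: ciphertext=AEAADFADB, RIGHT=5, LEFT=4

Answer: AEAADFADB 5 4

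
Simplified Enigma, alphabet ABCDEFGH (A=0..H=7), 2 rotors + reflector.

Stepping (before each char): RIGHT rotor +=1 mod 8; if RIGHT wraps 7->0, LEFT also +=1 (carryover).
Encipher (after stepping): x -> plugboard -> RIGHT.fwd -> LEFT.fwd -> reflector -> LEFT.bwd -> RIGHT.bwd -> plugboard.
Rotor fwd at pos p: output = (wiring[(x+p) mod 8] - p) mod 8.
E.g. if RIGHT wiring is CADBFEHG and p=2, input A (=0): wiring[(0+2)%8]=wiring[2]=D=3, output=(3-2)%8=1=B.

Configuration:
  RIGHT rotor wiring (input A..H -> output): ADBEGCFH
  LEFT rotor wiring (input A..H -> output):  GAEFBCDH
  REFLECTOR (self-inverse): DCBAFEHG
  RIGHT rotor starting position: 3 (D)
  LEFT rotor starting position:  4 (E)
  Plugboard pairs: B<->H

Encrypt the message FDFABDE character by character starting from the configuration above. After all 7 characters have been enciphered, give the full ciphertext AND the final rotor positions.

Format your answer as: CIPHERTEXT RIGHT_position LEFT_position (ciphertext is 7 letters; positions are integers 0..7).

Char 1 ('F'): step: R->4, L=4; F->plug->F->R->H->L->B->refl->C->L'->E->R'->E->plug->E
Char 2 ('D'): step: R->5, L=4; D->plug->D->R->D->L->D->refl->A->L'->G->R'->E->plug->E
Char 3 ('F'): step: R->6, L=4; F->plug->F->R->G->L->A->refl->D->L'->D->R'->E->plug->E
Char 4 ('A'): step: R->7, L=4; A->plug->A->R->A->L->F->refl->E->L'->F->R'->E->plug->E
Char 5 ('B'): step: R->0, L->5 (L advanced); B->plug->H->R->H->L->E->refl->F->L'->A->R'->A->plug->A
Char 6 ('D'): step: R->1, L=5; D->plug->D->R->F->L->H->refl->G->L'->B->R'->E->plug->E
Char 7 ('E'): step: R->2, L=5; E->plug->E->R->D->L->B->refl->C->L'->C->R'->B->plug->H
Final: ciphertext=EEEEAEH, RIGHT=2, LEFT=5

Answer: EEEEAEH 2 5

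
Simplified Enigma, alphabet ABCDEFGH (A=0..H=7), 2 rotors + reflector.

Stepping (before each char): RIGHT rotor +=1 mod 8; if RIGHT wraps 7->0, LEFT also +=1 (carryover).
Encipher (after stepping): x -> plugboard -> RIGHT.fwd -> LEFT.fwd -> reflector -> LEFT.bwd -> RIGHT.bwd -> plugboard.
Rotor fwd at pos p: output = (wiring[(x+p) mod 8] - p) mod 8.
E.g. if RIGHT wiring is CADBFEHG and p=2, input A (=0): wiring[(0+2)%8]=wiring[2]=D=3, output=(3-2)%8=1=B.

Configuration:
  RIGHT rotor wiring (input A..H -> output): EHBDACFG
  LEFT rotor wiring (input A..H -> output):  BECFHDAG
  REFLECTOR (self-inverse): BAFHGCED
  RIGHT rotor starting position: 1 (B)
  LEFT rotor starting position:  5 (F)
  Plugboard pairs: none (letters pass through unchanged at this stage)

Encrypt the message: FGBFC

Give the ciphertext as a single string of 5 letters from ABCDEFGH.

Char 1 ('F'): step: R->2, L=5; F->plug->F->R->E->L->H->refl->D->L'->B->R'->B->plug->B
Char 2 ('G'): step: R->3, L=5; G->plug->G->R->E->L->H->refl->D->L'->B->R'->F->plug->F
Char 3 ('B'): step: R->4, L=5; B->plug->B->R->G->L->A->refl->B->L'->C->R'->D->plug->D
Char 4 ('F'): step: R->5, L=5; F->plug->F->R->E->L->H->refl->D->L'->B->R'->C->plug->C
Char 5 ('C'): step: R->6, L=5; C->plug->C->R->G->L->A->refl->B->L'->C->R'->G->plug->G

Answer: BFDCG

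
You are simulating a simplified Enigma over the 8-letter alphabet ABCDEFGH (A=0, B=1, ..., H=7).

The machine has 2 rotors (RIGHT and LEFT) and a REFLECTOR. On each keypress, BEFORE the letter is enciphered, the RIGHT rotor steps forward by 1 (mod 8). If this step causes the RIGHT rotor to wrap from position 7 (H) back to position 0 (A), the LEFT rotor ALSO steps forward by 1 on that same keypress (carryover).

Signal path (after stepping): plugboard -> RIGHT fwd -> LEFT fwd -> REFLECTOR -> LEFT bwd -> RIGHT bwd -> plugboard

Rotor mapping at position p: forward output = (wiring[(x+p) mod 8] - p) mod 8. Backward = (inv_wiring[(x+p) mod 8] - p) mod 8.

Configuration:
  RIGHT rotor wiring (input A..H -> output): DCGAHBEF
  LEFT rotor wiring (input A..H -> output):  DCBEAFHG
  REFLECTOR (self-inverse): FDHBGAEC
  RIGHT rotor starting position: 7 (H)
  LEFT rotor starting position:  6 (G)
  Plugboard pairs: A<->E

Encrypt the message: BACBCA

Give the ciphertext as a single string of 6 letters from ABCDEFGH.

Answer: HFAGEH

Derivation:
Char 1 ('B'): step: R->0, L->7 (L advanced); B->plug->B->R->C->L->D->refl->B->L'->F->R'->H->plug->H
Char 2 ('A'): step: R->1, L=7; A->plug->E->R->A->L->H->refl->C->L'->D->R'->F->plug->F
Char 3 ('C'): step: R->2, L=7; C->plug->C->R->F->L->B->refl->D->L'->C->R'->E->plug->A
Char 4 ('B'): step: R->3, L=7; B->plug->B->R->E->L->F->refl->A->L'->H->R'->G->plug->G
Char 5 ('C'): step: R->4, L=7; C->plug->C->R->A->L->H->refl->C->L'->D->R'->A->plug->E
Char 6 ('A'): step: R->5, L=7; A->plug->E->R->F->L->B->refl->D->L'->C->R'->H->plug->H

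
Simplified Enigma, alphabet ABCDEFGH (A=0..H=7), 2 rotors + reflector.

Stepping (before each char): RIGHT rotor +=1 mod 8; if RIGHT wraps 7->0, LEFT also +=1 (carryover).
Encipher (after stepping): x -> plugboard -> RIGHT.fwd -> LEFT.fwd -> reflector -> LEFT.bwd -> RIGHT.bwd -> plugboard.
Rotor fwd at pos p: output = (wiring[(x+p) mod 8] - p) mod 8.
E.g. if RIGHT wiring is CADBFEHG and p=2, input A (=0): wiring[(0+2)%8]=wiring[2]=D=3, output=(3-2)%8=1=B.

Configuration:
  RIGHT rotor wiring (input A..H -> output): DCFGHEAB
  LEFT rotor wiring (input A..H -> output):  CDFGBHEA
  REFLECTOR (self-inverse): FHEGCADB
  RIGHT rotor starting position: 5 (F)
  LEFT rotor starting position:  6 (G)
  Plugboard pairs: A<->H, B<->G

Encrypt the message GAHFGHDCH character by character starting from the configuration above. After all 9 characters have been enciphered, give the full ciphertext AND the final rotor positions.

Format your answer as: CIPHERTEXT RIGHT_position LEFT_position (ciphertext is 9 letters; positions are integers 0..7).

Char 1 ('G'): step: R->6, L=6; G->plug->B->R->D->L->F->refl->A->L'->F->R'->C->plug->C
Char 2 ('A'): step: R->7, L=6; A->plug->H->R->B->L->C->refl->E->L'->C->R'->A->plug->H
Char 3 ('H'): step: R->0, L->7 (L advanced); H->plug->A->R->D->L->G->refl->D->L'->B->R'->H->plug->A
Char 4 ('F'): step: R->1, L=7; F->plug->F->R->H->L->F->refl->A->L'->G->R'->D->plug->D
Char 5 ('G'): step: R->2, L=7; G->plug->B->R->E->L->H->refl->B->L'->A->R'->H->plug->A
Char 6 ('H'): step: R->3, L=7; H->plug->A->R->D->L->G->refl->D->L'->B->R'->C->plug->C
Char 7 ('D'): step: R->4, L=7; D->plug->D->R->F->L->C->refl->E->L'->C->R'->H->plug->A
Char 8 ('C'): step: R->5, L=7; C->plug->C->R->E->L->H->refl->B->L'->A->R'->F->plug->F
Char 9 ('H'): step: R->6, L=7; H->plug->A->R->C->L->E->refl->C->L'->F->R'->C->plug->C
Final: ciphertext=CHADACAFC, RIGHT=6, LEFT=7

Answer: CHADACAFC 6 7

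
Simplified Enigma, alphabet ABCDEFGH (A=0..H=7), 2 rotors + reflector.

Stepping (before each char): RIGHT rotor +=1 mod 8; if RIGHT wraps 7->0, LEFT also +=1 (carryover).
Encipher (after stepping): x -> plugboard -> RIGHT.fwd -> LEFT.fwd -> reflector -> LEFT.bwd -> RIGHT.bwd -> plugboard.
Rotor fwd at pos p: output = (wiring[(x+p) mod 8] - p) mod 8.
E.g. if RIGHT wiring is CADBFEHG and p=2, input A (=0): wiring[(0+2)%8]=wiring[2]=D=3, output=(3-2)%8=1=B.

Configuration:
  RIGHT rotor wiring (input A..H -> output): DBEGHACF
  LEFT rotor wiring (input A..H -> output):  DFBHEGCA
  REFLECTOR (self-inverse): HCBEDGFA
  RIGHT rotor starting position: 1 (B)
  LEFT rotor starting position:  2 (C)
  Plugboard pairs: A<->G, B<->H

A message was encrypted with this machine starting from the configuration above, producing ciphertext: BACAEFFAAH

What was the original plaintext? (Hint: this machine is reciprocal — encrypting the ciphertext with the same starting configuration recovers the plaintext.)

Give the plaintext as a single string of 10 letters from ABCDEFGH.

Answer: FEBHBHAEDD

Derivation:
Char 1 ('B'): step: R->2, L=2; B->plug->H->R->H->L->D->refl->E->L'->D->R'->F->plug->F
Char 2 ('A'): step: R->3, L=2; A->plug->G->R->G->L->B->refl->C->L'->C->R'->E->plug->E
Char 3 ('C'): step: R->4, L=2; C->plug->C->R->G->L->B->refl->C->L'->C->R'->H->plug->B
Char 4 ('A'): step: R->5, L=2; A->plug->G->R->B->L->F->refl->G->L'->F->R'->B->plug->H
Char 5 ('E'): step: R->6, L=2; E->plug->E->R->G->L->B->refl->C->L'->C->R'->H->plug->B
Char 6 ('F'): step: R->7, L=2; F->plug->F->R->A->L->H->refl->A->L'->E->R'->B->plug->H
Char 7 ('F'): step: R->0, L->3 (L advanced); F->plug->F->R->A->L->E->refl->D->L'->C->R'->G->plug->A
Char 8 ('A'): step: R->1, L=3; A->plug->G->R->E->L->F->refl->G->L'->H->R'->E->plug->E
Char 9 ('A'): step: R->2, L=3; A->plug->G->R->B->L->B->refl->C->L'->G->R'->D->plug->D
Char 10 ('H'): step: R->3, L=3; H->plug->B->R->E->L->F->refl->G->L'->H->R'->D->plug->D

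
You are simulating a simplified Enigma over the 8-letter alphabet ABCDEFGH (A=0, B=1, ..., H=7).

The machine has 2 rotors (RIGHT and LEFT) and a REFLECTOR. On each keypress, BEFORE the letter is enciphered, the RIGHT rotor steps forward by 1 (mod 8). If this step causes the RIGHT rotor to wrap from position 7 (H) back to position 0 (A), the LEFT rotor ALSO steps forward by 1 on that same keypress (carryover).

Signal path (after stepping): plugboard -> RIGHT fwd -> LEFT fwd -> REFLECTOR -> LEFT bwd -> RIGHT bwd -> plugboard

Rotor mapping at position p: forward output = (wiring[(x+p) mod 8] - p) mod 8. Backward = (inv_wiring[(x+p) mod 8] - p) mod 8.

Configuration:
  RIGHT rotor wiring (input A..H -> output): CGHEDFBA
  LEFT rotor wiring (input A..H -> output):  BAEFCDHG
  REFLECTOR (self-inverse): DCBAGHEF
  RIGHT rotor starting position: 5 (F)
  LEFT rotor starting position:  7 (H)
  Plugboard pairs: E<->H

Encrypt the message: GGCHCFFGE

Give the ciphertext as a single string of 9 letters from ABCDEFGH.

Char 1 ('G'): step: R->6, L=7; G->plug->G->R->F->L->D->refl->A->L'->H->R'->H->plug->E
Char 2 ('G'): step: R->7, L=7; G->plug->G->R->G->L->E->refl->G->L'->E->R'->F->plug->F
Char 3 ('C'): step: R->0, L->0 (L advanced); C->plug->C->R->H->L->G->refl->E->L'->C->R'->A->plug->A
Char 4 ('H'): step: R->1, L=0; H->plug->E->R->E->L->C->refl->B->L'->A->R'->F->plug->F
Char 5 ('C'): step: R->2, L=0; C->plug->C->R->B->L->A->refl->D->L'->F->R'->A->plug->A
Char 6 ('F'): step: R->3, L=0; F->plug->F->R->H->L->G->refl->E->L'->C->R'->C->plug->C
Char 7 ('F'): step: R->4, L=0; F->plug->F->R->C->L->E->refl->G->L'->H->R'->A->plug->A
Char 8 ('G'): step: R->5, L=0; G->plug->G->R->H->L->G->refl->E->L'->C->R'->F->plug->F
Char 9 ('E'): step: R->6, L=0; E->plug->H->R->H->L->G->refl->E->L'->C->R'->B->plug->B

Answer: EFAFACAFB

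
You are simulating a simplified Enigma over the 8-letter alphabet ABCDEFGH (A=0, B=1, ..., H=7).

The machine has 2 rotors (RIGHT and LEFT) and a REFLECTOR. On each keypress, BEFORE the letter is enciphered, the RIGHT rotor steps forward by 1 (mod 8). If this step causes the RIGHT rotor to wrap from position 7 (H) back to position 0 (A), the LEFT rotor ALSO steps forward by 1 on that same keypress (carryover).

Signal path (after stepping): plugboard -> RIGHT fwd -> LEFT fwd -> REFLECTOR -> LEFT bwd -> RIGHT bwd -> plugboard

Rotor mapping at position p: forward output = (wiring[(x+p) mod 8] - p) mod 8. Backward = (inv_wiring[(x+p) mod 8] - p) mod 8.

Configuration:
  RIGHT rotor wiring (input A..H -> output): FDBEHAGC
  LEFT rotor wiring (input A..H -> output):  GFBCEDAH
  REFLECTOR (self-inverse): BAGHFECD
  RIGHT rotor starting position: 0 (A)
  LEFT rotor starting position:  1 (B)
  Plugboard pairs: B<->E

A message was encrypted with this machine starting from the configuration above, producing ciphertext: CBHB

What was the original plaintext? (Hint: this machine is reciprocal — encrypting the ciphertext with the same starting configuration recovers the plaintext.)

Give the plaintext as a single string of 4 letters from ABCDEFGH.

Answer: FDEC

Derivation:
Char 1 ('C'): step: R->1, L=1; C->plug->C->R->D->L->D->refl->H->L'->F->R'->F->plug->F
Char 2 ('B'): step: R->2, L=1; B->plug->E->R->E->L->C->refl->G->L'->G->R'->D->plug->D
Char 3 ('H'): step: R->3, L=1; H->plug->H->R->G->L->G->refl->C->L'->E->R'->B->plug->E
Char 4 ('B'): step: R->4, L=1; B->plug->E->R->B->L->A->refl->B->L'->C->R'->C->plug->C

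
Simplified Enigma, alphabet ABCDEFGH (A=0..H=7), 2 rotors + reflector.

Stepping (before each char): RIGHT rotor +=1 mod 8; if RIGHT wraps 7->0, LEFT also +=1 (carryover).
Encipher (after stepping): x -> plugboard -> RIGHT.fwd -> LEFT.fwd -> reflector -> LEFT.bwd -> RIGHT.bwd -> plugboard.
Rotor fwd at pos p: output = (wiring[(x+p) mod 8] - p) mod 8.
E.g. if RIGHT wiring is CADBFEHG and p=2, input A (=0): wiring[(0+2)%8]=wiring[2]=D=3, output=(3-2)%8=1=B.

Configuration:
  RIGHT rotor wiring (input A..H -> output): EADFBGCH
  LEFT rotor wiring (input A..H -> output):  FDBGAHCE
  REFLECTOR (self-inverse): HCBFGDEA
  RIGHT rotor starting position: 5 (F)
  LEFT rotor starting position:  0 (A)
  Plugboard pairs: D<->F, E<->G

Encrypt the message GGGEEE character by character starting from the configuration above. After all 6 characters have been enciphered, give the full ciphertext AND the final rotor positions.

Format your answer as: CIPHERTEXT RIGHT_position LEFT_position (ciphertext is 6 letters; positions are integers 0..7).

Answer: ADCBHH 3 1

Derivation:
Char 1 ('G'): step: R->6, L=0; G->plug->E->R->F->L->H->refl->A->L'->E->R'->A->plug->A
Char 2 ('G'): step: R->7, L=0; G->plug->E->R->G->L->C->refl->B->L'->C->R'->F->plug->D
Char 3 ('G'): step: R->0, L->1 (L advanced); G->plug->E->R->B->L->A->refl->H->L'->D->R'->C->plug->C
Char 4 ('E'): step: R->1, L=1; E->plug->G->R->G->L->D->refl->F->L'->C->R'->B->plug->B
Char 5 ('E'): step: R->2, L=1; E->plug->G->R->C->L->F->refl->D->L'->G->R'->H->plug->H
Char 6 ('E'): step: R->3, L=1; E->plug->G->R->F->L->B->refl->C->L'->A->R'->H->plug->H
Final: ciphertext=ADCBHH, RIGHT=3, LEFT=1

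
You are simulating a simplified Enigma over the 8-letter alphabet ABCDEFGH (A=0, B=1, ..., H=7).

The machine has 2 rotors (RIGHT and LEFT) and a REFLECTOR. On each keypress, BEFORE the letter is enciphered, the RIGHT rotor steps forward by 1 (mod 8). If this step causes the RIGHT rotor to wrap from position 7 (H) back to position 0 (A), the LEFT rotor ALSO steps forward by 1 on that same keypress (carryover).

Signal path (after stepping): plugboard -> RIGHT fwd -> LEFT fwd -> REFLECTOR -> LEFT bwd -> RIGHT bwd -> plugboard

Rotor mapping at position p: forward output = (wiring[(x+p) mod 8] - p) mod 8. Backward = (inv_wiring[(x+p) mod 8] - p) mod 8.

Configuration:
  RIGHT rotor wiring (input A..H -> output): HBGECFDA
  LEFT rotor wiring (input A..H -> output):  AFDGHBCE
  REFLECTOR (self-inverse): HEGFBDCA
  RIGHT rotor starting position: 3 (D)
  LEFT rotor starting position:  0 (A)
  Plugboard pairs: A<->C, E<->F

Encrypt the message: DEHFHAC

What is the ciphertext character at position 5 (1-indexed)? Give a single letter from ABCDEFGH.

Char 1 ('D'): step: R->4, L=0; D->plug->D->R->E->L->H->refl->A->L'->A->R'->H->plug->H
Char 2 ('E'): step: R->5, L=0; E->plug->F->R->B->L->F->refl->D->L'->C->R'->D->plug->D
Char 3 ('H'): step: R->6, L=0; H->plug->H->R->H->L->E->refl->B->L'->F->R'->A->plug->C
Char 4 ('F'): step: R->7, L=0; F->plug->E->R->F->L->B->refl->E->L'->H->R'->D->plug->D
Char 5 ('H'): step: R->0, L->1 (L advanced); H->plug->H->R->A->L->E->refl->B->L'->F->R'->F->plug->E

E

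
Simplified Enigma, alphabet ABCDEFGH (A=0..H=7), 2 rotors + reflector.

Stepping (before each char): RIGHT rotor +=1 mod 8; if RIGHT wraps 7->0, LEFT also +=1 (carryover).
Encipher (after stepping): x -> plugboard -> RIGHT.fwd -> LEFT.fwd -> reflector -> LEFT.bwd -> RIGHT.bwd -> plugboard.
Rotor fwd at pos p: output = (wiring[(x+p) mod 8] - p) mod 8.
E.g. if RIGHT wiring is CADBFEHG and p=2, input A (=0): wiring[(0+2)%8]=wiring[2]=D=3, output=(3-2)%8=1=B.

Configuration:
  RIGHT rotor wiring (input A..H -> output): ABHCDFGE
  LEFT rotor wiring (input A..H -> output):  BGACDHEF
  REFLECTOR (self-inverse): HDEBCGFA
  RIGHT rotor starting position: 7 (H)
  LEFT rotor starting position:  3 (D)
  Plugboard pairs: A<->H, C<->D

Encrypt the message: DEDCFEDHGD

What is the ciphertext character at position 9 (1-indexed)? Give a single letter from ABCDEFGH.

Char 1 ('D'): step: R->0, L->4 (L advanced); D->plug->C->R->H->L->G->refl->F->L'->E->R'->H->plug->A
Char 2 ('E'): step: R->1, L=4; E->plug->E->R->E->L->F->refl->G->L'->H->R'->H->plug->A
Char 3 ('D'): step: R->2, L=4; D->plug->C->R->B->L->D->refl->B->L'->D->R'->D->plug->C
Char 4 ('C'): step: R->3, L=4; C->plug->D->R->D->L->B->refl->D->L'->B->R'->E->plug->E
Char 5 ('F'): step: R->4, L=4; F->plug->F->R->F->L->C->refl->E->L'->G->R'->H->plug->A
Char 6 ('E'): step: R->5, L=4; E->plug->E->R->E->L->F->refl->G->L'->H->R'->C->plug->D
Char 7 ('D'): step: R->6, L=4; D->plug->C->R->C->L->A->refl->H->L'->A->R'->A->plug->H
Char 8 ('H'): step: R->7, L=4; H->plug->A->R->F->L->C->refl->E->L'->G->R'->G->plug->G
Char 9 ('G'): step: R->0, L->5 (L advanced); G->plug->G->R->G->L->F->refl->G->L'->H->R'->C->plug->D

D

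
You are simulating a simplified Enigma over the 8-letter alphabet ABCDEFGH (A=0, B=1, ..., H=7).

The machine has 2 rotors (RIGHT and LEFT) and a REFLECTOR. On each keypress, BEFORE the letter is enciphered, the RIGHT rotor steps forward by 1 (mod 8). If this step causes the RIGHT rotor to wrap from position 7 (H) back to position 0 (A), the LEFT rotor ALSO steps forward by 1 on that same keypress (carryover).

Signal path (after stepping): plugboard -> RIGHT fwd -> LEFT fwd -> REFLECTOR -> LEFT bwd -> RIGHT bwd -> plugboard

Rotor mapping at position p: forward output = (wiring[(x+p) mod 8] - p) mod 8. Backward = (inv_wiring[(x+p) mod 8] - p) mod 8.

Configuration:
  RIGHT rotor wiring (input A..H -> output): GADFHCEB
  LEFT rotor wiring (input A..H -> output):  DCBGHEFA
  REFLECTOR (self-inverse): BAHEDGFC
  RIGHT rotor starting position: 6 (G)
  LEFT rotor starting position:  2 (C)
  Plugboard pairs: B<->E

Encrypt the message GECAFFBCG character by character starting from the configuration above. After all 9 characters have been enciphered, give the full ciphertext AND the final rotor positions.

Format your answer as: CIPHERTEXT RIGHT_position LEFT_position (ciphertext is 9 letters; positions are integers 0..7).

Char 1 ('G'): step: R->7, L=2; G->plug->G->R->D->L->C->refl->H->L'->A->R'->F->plug->F
Char 2 ('E'): step: R->0, L->3 (L advanced); E->plug->B->R->A->L->D->refl->E->L'->B->R'->H->plug->H
Char 3 ('C'): step: R->1, L=3; C->plug->C->R->E->L->F->refl->G->L'->H->R'->A->plug->A
Char 4 ('A'): step: R->2, L=3; A->plug->A->R->B->L->E->refl->D->L'->A->R'->D->plug->D
Char 5 ('F'): step: R->3, L=3; F->plug->F->R->D->L->C->refl->H->L'->G->R'->E->plug->B
Char 6 ('F'): step: R->4, L=3; F->plug->F->R->E->L->F->refl->G->L'->H->R'->G->plug->G
Char 7 ('B'): step: R->5, L=3; B->plug->E->R->D->L->C->refl->H->L'->G->R'->F->plug->F
Char 8 ('C'): step: R->6, L=3; C->plug->C->R->A->L->D->refl->E->L'->B->R'->G->plug->G
Char 9 ('G'): step: R->7, L=3; G->plug->G->R->D->L->C->refl->H->L'->G->R'->E->plug->B
Final: ciphertext=FHADBGFGB, RIGHT=7, LEFT=3

Answer: FHADBGFGB 7 3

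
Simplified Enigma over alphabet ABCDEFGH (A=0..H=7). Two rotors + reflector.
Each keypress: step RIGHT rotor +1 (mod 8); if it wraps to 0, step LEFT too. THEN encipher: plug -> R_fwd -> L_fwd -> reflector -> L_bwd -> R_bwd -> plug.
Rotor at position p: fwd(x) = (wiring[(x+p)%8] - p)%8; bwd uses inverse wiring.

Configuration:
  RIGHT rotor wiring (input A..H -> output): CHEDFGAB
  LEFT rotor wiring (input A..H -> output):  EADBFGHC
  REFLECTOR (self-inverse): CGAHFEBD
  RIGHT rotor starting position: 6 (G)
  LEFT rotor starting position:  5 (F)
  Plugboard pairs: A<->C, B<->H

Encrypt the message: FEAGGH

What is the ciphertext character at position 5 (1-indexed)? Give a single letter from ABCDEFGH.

Char 1 ('F'): step: R->7, L=5; F->plug->F->R->G->L->E->refl->F->L'->C->R'->A->plug->C
Char 2 ('E'): step: R->0, L->6 (L advanced); E->plug->E->R->F->L->D->refl->H->L'->G->R'->F->plug->F
Char 3 ('A'): step: R->1, L=6; A->plug->C->R->C->L->G->refl->B->L'->A->R'->G->plug->G
Char 4 ('G'): step: R->2, L=6; G->plug->G->R->A->L->B->refl->G->L'->C->R'->A->plug->C
Char 5 ('G'): step: R->3, L=6; G->plug->G->R->E->L->F->refl->E->L'->B->R'->H->plug->B

B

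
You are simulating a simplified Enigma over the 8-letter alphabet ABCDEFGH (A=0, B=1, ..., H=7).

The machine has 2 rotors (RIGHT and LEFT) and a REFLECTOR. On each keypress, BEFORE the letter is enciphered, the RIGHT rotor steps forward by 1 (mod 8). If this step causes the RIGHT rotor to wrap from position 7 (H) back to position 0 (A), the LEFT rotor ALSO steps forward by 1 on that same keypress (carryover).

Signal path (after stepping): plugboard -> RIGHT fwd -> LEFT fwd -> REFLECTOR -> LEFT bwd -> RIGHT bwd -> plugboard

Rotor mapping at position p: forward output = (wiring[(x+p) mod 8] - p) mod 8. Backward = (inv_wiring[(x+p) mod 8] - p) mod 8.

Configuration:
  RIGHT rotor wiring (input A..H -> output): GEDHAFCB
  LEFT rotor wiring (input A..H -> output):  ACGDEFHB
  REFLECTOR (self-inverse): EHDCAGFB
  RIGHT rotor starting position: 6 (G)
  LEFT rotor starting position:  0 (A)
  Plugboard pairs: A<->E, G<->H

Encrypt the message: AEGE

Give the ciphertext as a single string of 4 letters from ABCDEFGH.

Answer: DBFB

Derivation:
Char 1 ('A'): step: R->7, L=0; A->plug->E->R->A->L->A->refl->E->L'->E->R'->D->plug->D
Char 2 ('E'): step: R->0, L->1 (L advanced); E->plug->A->R->G->L->A->refl->E->L'->E->R'->B->plug->B
Char 3 ('G'): step: R->1, L=1; G->plug->H->R->F->L->G->refl->F->L'->B->R'->F->plug->F
Char 4 ('E'): step: R->2, L=1; E->plug->A->R->B->L->F->refl->G->L'->F->R'->B->plug->B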